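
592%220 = 152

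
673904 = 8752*77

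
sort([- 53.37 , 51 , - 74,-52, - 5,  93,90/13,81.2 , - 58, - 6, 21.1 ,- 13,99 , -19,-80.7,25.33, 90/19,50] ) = [ - 80.7 , - 74,  -  58, - 53.37, -52, - 19, - 13, - 6,  -  5, 90/19,90/13,21.1,25.33,50,51, 81.2, 93,99 ]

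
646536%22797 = 8220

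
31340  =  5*6268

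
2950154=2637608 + 312546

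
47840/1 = 47840 = 47840.00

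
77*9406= 724262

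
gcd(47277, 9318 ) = 3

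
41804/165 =253 + 59/165= 253.36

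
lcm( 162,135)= 810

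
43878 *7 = 307146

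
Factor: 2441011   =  67^1 *36433^1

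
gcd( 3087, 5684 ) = 49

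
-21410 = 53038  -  74448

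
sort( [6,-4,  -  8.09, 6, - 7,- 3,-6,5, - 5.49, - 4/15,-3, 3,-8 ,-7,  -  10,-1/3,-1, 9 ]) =[-10 , - 8.09, - 8,-7,-7, - 6, - 5.49,-4, - 3,  -  3,  -  1,-1/3,-4/15,3,5,6,6,9]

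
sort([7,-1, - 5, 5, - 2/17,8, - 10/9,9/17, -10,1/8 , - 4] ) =[ - 10, - 5, - 4, - 10/9,  -  1, - 2/17,1/8,9/17, 5,  7, 8 ] 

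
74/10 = 37/5 = 7.40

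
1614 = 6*269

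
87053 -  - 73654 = 160707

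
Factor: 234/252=13/14 = 2^( - 1)*7^(-1 )*13^1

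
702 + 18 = 720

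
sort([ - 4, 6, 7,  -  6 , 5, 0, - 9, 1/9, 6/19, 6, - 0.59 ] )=[ - 9, - 6, - 4, - 0.59,0 , 1/9,6/19, 5, 6,6 , 7 ] 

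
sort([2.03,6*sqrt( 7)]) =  [ 2.03, 6*sqrt(7)]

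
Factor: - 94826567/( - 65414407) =11^1*43^1*433^1*463^1* 563^( - 1)*116189^( - 1 )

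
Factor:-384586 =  - 2^1*31^1 * 6203^1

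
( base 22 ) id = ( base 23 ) HI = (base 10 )409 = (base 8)631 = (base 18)14D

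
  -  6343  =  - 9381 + 3038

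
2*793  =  1586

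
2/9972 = 1/4986 = 0.00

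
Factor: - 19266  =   - 2^1*3^1 * 13^2*19^1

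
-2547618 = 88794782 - 91342400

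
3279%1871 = 1408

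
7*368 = 2576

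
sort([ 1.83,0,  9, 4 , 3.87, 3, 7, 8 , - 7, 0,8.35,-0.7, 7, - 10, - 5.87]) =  [-10, - 7,-5.87, - 0.7, 0, 0, 1.83,3, 3.87, 4, 7, 7, 8, 8.35, 9]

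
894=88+806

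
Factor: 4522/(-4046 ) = - 17^(  -  1)*19^1 = - 19/17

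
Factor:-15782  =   - 2^1*13^1*607^1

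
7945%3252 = 1441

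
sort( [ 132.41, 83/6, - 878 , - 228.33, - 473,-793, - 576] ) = [ - 878, - 793, - 576,- 473, - 228.33, 83/6, 132.41] 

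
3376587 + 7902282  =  11278869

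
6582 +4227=10809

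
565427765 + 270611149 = 836038914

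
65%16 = 1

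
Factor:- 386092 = - 2^2*7^1 * 13789^1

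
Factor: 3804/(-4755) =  - 2^2*5^(-1)  =  - 4/5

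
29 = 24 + 5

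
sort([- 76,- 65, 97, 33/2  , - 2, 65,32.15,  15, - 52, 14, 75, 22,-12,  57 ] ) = [-76, - 65, - 52,  -  12, - 2, 14,15 , 33/2,22, 32.15,57,65, 75 , 97] 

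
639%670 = 639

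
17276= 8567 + 8709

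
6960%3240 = 480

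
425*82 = 34850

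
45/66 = 15/22 =0.68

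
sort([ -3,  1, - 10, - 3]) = [ - 10, - 3, - 3,1]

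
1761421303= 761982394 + 999438909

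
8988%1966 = 1124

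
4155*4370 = 18157350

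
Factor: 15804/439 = 2^2*3^2 =36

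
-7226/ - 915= 7 + 821/915= 7.90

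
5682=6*947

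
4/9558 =2/4779 =0.00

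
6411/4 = 1602 + 3/4 = 1602.75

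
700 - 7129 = -6429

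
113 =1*113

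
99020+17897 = 116917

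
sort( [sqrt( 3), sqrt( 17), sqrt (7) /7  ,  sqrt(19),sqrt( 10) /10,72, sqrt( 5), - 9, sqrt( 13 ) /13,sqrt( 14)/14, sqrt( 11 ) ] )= [ - 9,sqrt(14) /14,sqrt( 13 )/13, sqrt( 10 )/10, sqrt(7)/7,  sqrt ( 3),sqrt( 5 ), sqrt( 11 ), sqrt(17),sqrt( 19)  ,  72]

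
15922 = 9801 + 6121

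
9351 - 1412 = 7939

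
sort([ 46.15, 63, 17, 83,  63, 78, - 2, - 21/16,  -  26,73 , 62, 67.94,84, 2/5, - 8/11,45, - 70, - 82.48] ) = [ - 82.48, - 70, - 26,-2, - 21/16 , - 8/11, 2/5, 17,  45, 46.15, 62, 63,63,67.94,73, 78,83,  84]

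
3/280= 3/280 =0.01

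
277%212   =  65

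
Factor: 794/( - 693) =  - 2^1*3^( - 2) * 7^( - 1 )*11^(  -  1)*397^1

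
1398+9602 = 11000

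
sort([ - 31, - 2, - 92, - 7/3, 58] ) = [-92,  -  31, - 7/3, - 2, 58]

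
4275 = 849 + 3426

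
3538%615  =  463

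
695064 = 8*86883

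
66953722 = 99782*671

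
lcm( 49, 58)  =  2842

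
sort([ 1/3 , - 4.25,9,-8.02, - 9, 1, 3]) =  [ - 9 ,-8.02 , - 4.25,1/3 , 1,3,  9 ] 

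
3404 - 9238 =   -  5834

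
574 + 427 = 1001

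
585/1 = 585 = 585.00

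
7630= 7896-266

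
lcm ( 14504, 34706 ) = 971768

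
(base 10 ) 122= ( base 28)4A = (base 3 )11112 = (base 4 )1322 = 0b1111010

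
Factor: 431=431^1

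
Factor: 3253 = 3253^1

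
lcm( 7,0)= 0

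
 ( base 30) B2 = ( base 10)332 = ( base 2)101001100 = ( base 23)ea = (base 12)238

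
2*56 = 112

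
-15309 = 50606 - 65915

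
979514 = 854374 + 125140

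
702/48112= 351/24056 =0.01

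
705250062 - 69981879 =635268183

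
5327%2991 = 2336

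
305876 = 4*76469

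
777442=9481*82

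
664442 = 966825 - 302383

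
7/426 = 7/426 = 0.02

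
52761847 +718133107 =770894954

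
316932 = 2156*147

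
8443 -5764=2679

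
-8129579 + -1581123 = - 9710702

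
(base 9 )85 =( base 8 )115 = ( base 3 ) 2212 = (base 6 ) 205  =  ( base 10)77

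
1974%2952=1974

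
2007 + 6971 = 8978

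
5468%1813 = 29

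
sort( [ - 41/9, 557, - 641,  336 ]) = [ - 641, - 41/9 , 336, 557 ]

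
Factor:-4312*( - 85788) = 2^5*3^2*7^2*11^1*2383^1= 369917856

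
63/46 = 63/46 = 1.37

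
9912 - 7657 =2255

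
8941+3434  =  12375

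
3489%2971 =518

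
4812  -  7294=-2482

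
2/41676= 1/20838 = 0.00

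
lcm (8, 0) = 0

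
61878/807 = 76+182/269 = 76.68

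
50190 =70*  717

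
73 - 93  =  -20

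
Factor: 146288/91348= 2^2*223^1*557^( - 1) = 892/557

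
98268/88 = 24567/22 = 1116.68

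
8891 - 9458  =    -  567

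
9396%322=58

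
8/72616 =1/9077= 0.00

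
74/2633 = 74/2633 = 0.03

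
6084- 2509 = 3575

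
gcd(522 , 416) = 2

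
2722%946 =830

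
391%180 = 31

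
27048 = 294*92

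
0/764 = 0 = 0.00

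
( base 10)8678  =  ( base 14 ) 323c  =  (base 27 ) bob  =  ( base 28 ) B1Q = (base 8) 20746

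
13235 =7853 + 5382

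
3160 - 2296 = 864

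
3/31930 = 3/31930 = 0.00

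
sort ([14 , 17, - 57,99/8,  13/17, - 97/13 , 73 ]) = [-57, - 97/13 , 13/17,99/8, 14 , 17,73]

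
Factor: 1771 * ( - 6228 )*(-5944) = 65561059872= 2^5*3^2*7^1*11^1*23^1*173^1*743^1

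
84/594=14/99 = 0.14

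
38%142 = 38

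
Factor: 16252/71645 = 2^2*5^( - 1) * 7^( - 1)* 17^1*  23^( - 1)*89^( - 1 )*239^1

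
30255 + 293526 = 323781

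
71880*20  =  1437600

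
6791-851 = 5940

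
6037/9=6037/9 = 670.78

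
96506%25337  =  20495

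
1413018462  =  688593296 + 724425166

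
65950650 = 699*94350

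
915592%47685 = 9577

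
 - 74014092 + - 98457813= - 172471905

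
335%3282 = 335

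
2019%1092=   927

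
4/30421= 4/30421 = 0.00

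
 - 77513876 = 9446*( - 8206)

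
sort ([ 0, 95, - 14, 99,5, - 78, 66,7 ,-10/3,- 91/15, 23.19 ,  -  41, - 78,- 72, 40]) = [- 78, - 78, - 72 ,-41,- 14, - 91/15, - 10/3,0,5,  7, 23.19, 40, 66 , 95,99]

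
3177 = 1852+1325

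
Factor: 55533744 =2^4*3^2*7^1*37^1 * 1489^1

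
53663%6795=6098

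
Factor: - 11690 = - 2^1*5^1*7^1*167^1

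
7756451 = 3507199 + 4249252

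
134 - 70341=-70207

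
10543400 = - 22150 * ( - 476) 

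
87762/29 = 87762/29 = 3026.28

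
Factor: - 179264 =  - 2^6 * 2801^1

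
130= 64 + 66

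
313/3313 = 313/3313=0.09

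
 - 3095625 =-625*4953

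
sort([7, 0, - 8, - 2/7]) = [ - 8, - 2/7,0, 7]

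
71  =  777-706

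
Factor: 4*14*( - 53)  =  -2^3*7^1*53^1=- 2968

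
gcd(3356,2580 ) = 4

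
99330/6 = 16555=16555.00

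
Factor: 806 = 2^1*13^1*31^1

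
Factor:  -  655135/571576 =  - 2^(  -  3 )*5^1*13^1*37^ ( - 1 )*1931^( - 1)*10079^1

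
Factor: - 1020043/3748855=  - 5^(-1)*11^( - 1 )*68161^( - 1 )*1020043^1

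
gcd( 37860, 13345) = 5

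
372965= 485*769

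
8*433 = 3464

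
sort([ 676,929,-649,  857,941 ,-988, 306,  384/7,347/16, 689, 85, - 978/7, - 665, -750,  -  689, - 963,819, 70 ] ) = [ - 988, - 963,-750, - 689, - 665, - 649, - 978/7,347/16,384/7,70,85,306,  676, 689,819,857, 929,941 ] 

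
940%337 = 266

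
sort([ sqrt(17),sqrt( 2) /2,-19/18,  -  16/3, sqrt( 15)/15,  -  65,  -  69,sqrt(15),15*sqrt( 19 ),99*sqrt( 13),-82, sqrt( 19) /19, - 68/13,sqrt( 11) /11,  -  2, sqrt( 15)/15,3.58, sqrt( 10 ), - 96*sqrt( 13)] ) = [ - 96 * sqrt( 13 ),  -  82,-69,- 65,-16/3, - 68/13,  -  2, - 19/18, sqrt(19)/19 , sqrt (15)/15,  sqrt(15) /15,sqrt( 11 )/11, sqrt(2)/2,sqrt( 10 ),3.58, sqrt( 15),sqrt( 17), 15*sqrt(  19 ), 99 * sqrt( 13 )]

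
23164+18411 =41575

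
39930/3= 13310 =13310.00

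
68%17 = 0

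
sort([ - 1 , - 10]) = [ - 10, - 1]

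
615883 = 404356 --211527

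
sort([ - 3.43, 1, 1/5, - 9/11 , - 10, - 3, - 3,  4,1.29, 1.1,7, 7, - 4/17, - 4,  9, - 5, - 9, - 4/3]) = [ - 10, - 9,-5, -4, - 3.43, - 3, - 3, - 4/3,- 9/11, - 4/17 , 1/5, 1 , 1.1, 1.29,4, 7, 7, 9 ] 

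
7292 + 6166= 13458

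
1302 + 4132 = 5434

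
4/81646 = 2/40823 = 0.00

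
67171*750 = 50378250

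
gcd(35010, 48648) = 6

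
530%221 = 88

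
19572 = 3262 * 6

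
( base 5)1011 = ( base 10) 131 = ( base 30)4B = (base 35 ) 3Q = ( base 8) 203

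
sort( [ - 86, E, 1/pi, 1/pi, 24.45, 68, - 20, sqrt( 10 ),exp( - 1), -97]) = [ - 97 , - 86, - 20, 1/pi, 1/pi,exp( - 1 ), E, sqrt( 10),24.45, 68]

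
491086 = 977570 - 486484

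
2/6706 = 1/3353  =  0.00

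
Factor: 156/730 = 78/365 = 2^1*3^1*5^(- 1)*13^1*73^ ( - 1)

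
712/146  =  4+64/73  =  4.88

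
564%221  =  122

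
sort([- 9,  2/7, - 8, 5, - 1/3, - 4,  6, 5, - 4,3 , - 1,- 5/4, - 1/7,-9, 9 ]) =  [ - 9, - 9,-8,  -  4, - 4, - 5/4, - 1,-1/3,- 1/7 , 2/7 , 3,5 , 5, 6 , 9 ] 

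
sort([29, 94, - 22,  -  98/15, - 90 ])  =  [ - 90, - 22, - 98/15, 29, 94] 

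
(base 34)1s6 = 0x842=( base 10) 2114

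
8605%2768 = 301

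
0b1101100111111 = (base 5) 210400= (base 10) 6975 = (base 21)fh3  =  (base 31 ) 780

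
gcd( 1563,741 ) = 3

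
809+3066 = 3875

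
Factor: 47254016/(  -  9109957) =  - 2^9*17^1*61^1*89^1*9109957^( -1) 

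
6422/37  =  173 +21/37= 173.57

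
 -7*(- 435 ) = 3045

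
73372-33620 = 39752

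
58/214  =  29/107  =  0.27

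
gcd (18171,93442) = 1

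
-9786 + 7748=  - 2038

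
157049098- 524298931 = -367249833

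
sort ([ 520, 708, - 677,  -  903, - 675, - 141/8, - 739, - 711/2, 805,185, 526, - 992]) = [-992,-903, - 739, - 677, - 675, - 711/2,-141/8,185, 520, 526, 708, 805]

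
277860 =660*421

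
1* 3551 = 3551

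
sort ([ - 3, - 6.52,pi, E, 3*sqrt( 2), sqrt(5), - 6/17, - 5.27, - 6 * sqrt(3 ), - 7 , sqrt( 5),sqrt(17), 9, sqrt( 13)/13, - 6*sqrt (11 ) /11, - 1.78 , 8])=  [-6 *sqrt(3 ),-7, - 6.52, - 5.27, - 3, - 6*sqrt( 11 ) /11, - 1.78, - 6/17, sqrt(13)/13,sqrt( 5), sqrt (5),E,pi, sqrt( 17 ),  3*sqrt ( 2), 8, 9 ]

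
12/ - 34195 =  - 1+34183/34195 = - 0.00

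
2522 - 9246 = - 6724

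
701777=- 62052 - -763829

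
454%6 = 4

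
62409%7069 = 5857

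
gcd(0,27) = 27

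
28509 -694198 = -665689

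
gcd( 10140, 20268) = 12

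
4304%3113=1191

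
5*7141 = 35705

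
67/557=67/557 = 0.12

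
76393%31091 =14211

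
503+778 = 1281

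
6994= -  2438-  - 9432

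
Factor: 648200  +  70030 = 718230 = 2^1 * 3^1*5^1*89^1 *269^1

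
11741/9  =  11741/9 = 1304.56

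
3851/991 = 3 + 878/991= 3.89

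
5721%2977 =2744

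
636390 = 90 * 7071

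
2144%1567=577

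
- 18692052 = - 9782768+-8909284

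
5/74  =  5/74= 0.07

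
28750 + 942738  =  971488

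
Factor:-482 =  - 2^1*241^1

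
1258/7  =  179 + 5/7 = 179.71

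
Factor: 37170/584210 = 3717/58421 = 3^2*7^1*11^( - 1)*47^( - 1)*59^1 * 113^( - 1) 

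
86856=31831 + 55025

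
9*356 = 3204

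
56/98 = 4/7= 0.57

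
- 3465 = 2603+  - 6068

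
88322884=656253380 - 567930496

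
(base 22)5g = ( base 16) 7e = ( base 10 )126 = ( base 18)70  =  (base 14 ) 90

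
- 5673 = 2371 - 8044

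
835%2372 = 835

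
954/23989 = 954/23989= 0.04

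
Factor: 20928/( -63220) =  - 2^4*3^1*5^(  -  1 )*29^( - 1)=- 48/145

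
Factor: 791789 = 791789^1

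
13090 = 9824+3266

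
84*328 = 27552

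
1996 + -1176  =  820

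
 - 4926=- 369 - 4557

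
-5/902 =-1+897/902= - 0.01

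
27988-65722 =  - 37734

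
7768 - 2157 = 5611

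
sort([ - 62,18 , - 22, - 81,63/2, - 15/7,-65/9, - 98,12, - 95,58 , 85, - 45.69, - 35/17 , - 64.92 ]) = [ - 98,-95, - 81 , - 64.92 , - 62, - 45.69, - 22, - 65/9, - 15/7, - 35/17, 12,18 , 63/2, 58,85] 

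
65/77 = 65/77  =  0.84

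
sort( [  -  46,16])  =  [ - 46, 16 ]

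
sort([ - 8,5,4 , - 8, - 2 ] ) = [ - 8,-8, - 2,4,5 ] 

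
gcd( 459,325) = 1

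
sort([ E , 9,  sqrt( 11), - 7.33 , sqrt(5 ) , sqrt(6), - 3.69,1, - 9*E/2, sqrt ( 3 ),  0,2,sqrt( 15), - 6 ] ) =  [ - 9 * E/2, - 7.33 , - 6, - 3.69,0,  1 , sqrt(3) , 2 , sqrt( 5 ), sqrt( 6),E, sqrt( 11), sqrt( 15 ), 9] 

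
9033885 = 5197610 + 3836275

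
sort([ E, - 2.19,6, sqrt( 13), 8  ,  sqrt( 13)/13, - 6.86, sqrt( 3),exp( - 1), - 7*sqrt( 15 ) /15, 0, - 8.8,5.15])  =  [ - 8.8,-6.86, - 2.19, - 7*sqrt( 15)/15, 0,sqrt( 13 )/13,exp( - 1), sqrt( 3),E, sqrt(13),5.15,6, 8 ]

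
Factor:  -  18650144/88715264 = - 582817/2772352 = - 2^(-7 ) * 11^ (  -  2)*179^ ( - 1)*491^1*1187^1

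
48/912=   1/19  =  0.05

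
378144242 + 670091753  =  1048235995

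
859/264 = 859/264 = 3.25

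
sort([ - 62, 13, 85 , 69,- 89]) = [ - 89, - 62, 13, 69, 85]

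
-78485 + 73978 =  - 4507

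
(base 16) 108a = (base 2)1000010001010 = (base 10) 4234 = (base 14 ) 1786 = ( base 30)4L4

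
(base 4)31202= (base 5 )11431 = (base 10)866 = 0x362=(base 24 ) 1c2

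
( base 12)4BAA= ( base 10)8626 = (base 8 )20662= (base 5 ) 234001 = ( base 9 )12744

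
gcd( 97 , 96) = 1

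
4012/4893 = 4012/4893 = 0.82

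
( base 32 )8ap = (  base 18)1865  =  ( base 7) 33614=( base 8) 20531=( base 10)8537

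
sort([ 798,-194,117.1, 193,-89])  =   [ - 194, - 89,117.1,193,798] 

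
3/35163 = 1/11721= 0.00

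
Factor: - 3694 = - 2^1*1847^1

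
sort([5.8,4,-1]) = [  -  1, 4, 5.8 ]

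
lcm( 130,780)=780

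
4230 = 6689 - 2459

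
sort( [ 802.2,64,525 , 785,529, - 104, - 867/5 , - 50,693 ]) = [ - 867/5, - 104,-50, 64,525,529, 693, 785,802.2 ] 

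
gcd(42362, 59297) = 1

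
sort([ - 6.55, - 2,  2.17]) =[-6.55, -2,2.17 ]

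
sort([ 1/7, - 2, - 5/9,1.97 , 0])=[ - 2, - 5/9,0, 1/7, 1.97]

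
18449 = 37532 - 19083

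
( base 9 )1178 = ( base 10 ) 881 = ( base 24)1ch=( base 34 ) pv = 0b1101110001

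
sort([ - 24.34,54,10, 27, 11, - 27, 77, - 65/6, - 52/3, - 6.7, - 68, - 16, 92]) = [ - 68,-27, - 24.34 , - 52/3, - 16, -65/6,  -  6.7, 10, 11, 27,54,77 , 92]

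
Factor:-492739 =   -  13^1*29^1 *1307^1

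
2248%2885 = 2248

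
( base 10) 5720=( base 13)27B0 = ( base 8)13130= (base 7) 22451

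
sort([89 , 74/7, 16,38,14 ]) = [ 74/7,14,16,38,89]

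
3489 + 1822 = 5311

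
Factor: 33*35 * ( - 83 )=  - 3^1 * 5^1 * 7^1*11^1*83^1= - 95865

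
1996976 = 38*52552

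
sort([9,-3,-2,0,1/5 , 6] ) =[ - 3,  -  2,0,1/5,6, 9]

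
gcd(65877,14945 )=7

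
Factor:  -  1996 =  - 2^2 * 499^1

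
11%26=11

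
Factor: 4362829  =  17^1*271^1* 947^1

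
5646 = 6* 941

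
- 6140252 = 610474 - 6750726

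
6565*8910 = 58494150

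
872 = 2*436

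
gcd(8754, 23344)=2918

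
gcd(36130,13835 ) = 5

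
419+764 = 1183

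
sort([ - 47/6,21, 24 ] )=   [ - 47/6, 21,24 ]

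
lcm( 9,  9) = 9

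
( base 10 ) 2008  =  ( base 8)3730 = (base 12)11B4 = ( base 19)5ad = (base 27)2KA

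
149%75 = 74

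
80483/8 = 10060 + 3/8  =  10060.38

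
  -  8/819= - 8/819 = -0.01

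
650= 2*325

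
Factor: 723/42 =2^ ( - 1 )*7^(-1)*241^1= 241/14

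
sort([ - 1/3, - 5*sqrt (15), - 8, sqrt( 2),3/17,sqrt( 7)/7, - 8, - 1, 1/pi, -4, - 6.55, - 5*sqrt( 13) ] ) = [-5  *  sqrt( 15), - 5 * sqrt( 13), - 8, - 8,  -  6.55, - 4, - 1,- 1/3,3/17,  1/pi, sqrt(7)/7, sqrt (2)] 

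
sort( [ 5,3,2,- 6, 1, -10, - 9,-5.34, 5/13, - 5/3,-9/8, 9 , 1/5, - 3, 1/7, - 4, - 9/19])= [- 10 , - 9, - 6, - 5.34,-4, - 3, -5/3, -9/8,-9/19,1/7, 1/5,5/13, 1,2 , 3, 5,9]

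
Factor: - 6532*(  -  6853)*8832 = 2^9*3^1*7^1*11^1*23^2*71^1*89^1 = 395353846272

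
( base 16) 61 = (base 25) 3m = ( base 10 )97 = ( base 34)2T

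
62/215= 62/215 =0.29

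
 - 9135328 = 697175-9832503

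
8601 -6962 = 1639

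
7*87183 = 610281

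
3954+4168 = 8122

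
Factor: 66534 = 2^1*3^1*13^1*853^1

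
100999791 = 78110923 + 22888868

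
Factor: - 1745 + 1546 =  - 199=- 199^1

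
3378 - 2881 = 497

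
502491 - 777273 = - 274782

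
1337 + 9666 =11003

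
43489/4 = 43489/4= 10872.25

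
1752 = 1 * 1752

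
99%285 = 99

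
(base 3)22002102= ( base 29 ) 70a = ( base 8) 13411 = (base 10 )5897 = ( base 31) 647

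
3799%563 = 421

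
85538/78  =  42769/39 = 1096.64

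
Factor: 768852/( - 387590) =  - 486/245= -2^1*3^5*5^( - 1 )*7^( - 2)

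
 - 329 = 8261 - 8590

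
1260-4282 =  - 3022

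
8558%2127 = 50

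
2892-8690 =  - 5798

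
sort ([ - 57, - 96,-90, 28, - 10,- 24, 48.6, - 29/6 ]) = [ - 96,- 90, - 57, - 24,-10 , - 29/6, 28, 48.6 ] 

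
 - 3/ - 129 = 1/43 = 0.02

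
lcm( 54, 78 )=702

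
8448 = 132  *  64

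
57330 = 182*315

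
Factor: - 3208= - 2^3 * 401^1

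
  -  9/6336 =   -  1+703/704 = -0.00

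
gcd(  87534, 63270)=18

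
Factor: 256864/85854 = 368/123 = 2^4* 3^ (-1)*23^1*41^( - 1)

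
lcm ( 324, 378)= 2268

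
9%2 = 1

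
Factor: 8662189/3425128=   2^( - 3 )*7^(  -  1 )*31^( - 1)*1973^ ( - 1 )*8662189^1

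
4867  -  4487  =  380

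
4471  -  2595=1876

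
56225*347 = 19510075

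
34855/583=34855/583 = 59.79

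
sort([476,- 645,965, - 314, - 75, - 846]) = [ - 846,  -  645, - 314 , - 75,  476,965]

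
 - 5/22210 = -1/4442  =  -  0.00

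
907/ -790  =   - 907/790 = - 1.15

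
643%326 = 317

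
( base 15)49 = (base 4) 1011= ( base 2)1000101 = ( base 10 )69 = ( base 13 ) 54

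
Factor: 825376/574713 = 2^5 * 3^( - 2)*25793^1 * 63857^( - 1 ) 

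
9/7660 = 9/7660 = 0.00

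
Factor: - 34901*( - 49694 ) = 2^1*17^1 *2053^1*24847^1 = 1734370294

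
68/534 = 34/267 = 0.13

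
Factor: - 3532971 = -3^1*13^1*157^1 *577^1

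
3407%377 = 14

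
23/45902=23/45902 = 0.00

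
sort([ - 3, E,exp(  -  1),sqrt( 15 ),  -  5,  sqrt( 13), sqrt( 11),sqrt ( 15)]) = [ - 5, - 3 , exp( - 1),E, sqrt( 11) , sqrt( 13),sqrt( 15), sqrt( 15 ) ]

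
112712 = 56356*2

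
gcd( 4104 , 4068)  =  36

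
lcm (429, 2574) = 2574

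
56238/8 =28119/4 = 7029.75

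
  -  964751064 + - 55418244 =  - 1020169308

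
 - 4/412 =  - 1 + 102/103  =  -0.01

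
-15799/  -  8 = 15799/8 = 1974.88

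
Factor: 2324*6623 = 2^2*7^1*37^1*83^1*179^1 = 15391852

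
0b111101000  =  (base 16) 1E8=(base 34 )ec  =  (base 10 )488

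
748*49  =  36652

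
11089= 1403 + 9686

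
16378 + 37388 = 53766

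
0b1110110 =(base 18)6a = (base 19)64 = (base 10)118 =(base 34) 3g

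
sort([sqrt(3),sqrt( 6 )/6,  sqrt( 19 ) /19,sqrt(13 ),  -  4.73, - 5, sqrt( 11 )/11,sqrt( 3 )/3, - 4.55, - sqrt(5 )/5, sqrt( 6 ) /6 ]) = [  -  5,- 4.73, - 4.55,-sqrt(5 ) /5,sqrt(19) /19, sqrt( 11 ) /11 , sqrt( 6 ) /6,sqrt( 6)/6,sqrt( 3 )/3 , sqrt(3 ), sqrt(13 )] 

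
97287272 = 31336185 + 65951087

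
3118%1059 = 1000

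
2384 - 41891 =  - 39507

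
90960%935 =265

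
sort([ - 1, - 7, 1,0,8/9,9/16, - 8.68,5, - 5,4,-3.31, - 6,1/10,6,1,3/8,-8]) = [ - 8.68, - 8, - 7, - 6, - 5, - 3.31 , -1,0,1/10,3/8, 9/16,8/9,  1,1,4, 5,6]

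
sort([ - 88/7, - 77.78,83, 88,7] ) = [-77.78,-88/7,7,83,88 ] 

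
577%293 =284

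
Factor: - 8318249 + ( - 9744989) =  - 18063238 = - 2^1*9031619^1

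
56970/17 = 3351+ 3/17 = 3351.18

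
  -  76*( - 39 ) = 2964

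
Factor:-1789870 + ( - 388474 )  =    -  2^3*7^2*5557^1 = -2178344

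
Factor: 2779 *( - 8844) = - 2^2*3^1*7^1*11^1*67^1 * 397^1  =  - 24577476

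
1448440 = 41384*35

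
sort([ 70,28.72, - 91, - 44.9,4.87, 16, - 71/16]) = [ - 91,-44.9,-71/16,4.87,16 , 28.72,70]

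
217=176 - -41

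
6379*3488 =22249952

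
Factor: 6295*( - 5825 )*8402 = - 308087686750=   -2^1*5^3*233^1 * 1259^1*4201^1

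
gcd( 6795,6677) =1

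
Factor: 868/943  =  2^2*7^1*23^(  -  1 ) *31^1*41^ ( - 1 )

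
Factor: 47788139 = 7^1*17^1*53^1*7577^1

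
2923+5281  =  8204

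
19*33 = 627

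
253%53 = 41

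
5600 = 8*700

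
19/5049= 19/5049  =  0.00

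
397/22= 397/22 = 18.05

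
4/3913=4/3913 = 0.00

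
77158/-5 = - 15432 + 2/5 = - 15431.60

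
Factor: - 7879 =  - 7879^1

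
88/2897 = 88/2897 = 0.03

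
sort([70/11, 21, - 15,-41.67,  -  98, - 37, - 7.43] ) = [-98, - 41.67, - 37, - 15,-7.43,70/11,  21 ] 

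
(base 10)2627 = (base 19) 755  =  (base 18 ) 81H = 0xa43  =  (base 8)5103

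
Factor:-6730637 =-6730637^1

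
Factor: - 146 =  - 2^1*73^1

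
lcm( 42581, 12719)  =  979363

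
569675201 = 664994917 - 95319716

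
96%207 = 96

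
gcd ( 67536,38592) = 9648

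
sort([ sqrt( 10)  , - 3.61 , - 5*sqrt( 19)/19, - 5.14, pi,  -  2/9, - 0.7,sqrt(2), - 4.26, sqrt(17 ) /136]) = [-5.14, - 4.26 ,-3.61, - 5*sqrt( 19 ) /19, - 0.7,- 2/9, sqrt( 17)/136,sqrt( 2),pi, sqrt(10) ] 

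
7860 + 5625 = 13485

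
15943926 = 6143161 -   -  9800765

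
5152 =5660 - 508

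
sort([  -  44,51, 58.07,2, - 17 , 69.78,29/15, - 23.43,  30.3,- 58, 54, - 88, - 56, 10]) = [  -  88, - 58, - 56,- 44, - 23.43, - 17,29/15,2,10,30.3, 51,54, 58.07,69.78]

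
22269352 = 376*59227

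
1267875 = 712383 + 555492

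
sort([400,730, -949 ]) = [-949, 400, 730 ] 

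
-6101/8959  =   - 6101/8959  =  - 0.68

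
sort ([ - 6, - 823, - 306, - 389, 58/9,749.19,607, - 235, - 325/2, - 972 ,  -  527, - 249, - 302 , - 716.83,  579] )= [- 972,  -  823, - 716.83, - 527, - 389, - 306,-302, - 249, - 235, - 325/2, - 6,58/9,579,607,749.19 ] 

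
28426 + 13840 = 42266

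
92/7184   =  23/1796 = 0.01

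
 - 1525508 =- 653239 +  - 872269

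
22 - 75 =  - 53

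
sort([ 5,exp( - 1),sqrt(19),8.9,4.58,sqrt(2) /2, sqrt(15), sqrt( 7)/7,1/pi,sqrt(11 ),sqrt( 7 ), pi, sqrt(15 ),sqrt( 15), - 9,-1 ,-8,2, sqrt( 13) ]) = [  -  9, - 8,-1,1/pi,exp( - 1 ),sqrt(7 ) /7 , sqrt(2 ) /2,2,sqrt(7 ),pi, sqrt(11) , sqrt(13),  sqrt(15), sqrt( 15), sqrt ( 15),  sqrt( 19),4.58 , 5,8.9]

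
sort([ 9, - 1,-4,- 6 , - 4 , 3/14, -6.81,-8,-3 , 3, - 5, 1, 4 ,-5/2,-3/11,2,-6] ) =[-8,-6.81 , -6 , -6 ,-5,-4, - 4, - 3, - 5/2, - 1, - 3/11,3/14 , 1, 2,3,4,9 ]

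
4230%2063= 104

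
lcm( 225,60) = 900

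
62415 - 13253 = 49162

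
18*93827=1688886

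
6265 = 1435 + 4830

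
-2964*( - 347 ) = 1028508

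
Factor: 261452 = 2^2*163^1*401^1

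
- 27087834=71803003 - 98890837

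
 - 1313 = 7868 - 9181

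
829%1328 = 829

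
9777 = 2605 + 7172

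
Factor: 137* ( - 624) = - 85488 =- 2^4*3^1 * 13^1*137^1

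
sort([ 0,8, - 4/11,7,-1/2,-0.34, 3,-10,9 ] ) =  [- 10 , - 1/2, - 4/11, - 0.34,0,3,7, 8,  9]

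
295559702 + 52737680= 348297382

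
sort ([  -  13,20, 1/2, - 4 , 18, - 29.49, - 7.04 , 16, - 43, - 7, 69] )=[ - 43, - 29.49, - 13, - 7.04, - 7 , - 4,  1/2, 16, 18, 20, 69]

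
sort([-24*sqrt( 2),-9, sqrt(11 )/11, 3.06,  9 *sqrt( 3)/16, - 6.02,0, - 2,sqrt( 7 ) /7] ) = [ - 24*sqrt( 2), - 9, - 6.02, - 2, 0,sqrt( 11)/11,sqrt( 7)/7, 9 * sqrt( 3)/16, 3.06]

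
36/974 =18/487 =0.04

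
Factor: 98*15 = 1470 = 2^1*3^1*5^1*7^2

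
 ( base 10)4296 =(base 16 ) 10c8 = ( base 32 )468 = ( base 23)82i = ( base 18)d4c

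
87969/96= 29323/32=916.34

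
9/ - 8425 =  - 9/8425= - 0.00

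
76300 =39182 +37118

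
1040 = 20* 52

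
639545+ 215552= 855097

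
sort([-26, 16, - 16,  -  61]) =[  -  61, - 26, - 16, 16]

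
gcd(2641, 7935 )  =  1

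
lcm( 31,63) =1953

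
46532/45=46532/45  =  1034.04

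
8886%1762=76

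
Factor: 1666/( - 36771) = - 14/309 = -  2^1 * 3^( -1) * 7^1*103^(- 1)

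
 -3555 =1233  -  4788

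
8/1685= 8/1685 = 0.00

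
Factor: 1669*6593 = 19^1*347^1*1669^1=11003717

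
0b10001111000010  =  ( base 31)9g9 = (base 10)9154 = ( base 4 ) 2033002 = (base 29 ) apj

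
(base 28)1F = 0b101011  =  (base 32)1B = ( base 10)43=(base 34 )19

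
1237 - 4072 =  - 2835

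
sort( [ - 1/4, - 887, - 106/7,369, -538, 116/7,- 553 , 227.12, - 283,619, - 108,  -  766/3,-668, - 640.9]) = [ - 887, - 668, - 640.9, - 553 , - 538, - 283, - 766/3, - 108, - 106/7,  -  1/4, 116/7,  227.12,  369, 619 ] 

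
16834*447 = 7524798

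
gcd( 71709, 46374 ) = 3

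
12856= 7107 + 5749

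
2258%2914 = 2258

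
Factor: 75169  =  75169^1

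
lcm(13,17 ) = 221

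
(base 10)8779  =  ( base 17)1D67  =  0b10001001001011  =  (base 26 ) cph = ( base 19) 1561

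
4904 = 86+4818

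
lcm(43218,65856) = 1382976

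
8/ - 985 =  - 1 + 977/985  =  - 0.01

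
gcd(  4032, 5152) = 224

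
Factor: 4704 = 2^5*3^1*7^2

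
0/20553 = 0 = 0.00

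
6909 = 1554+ 5355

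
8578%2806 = 160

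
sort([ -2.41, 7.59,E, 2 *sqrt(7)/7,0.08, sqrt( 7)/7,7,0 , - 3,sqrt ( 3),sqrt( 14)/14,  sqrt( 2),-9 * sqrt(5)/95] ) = [- 3, - 2.41,  -  9*sqrt(5)/95, 0, 0.08, sqrt( 14) /14 , sqrt(7)/7, 2*sqrt( 7)/7, sqrt( 2), sqrt( 3) , E, 7, 7.59]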